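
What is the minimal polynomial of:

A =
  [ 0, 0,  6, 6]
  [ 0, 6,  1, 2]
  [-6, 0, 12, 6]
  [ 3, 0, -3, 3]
x^3 - 15*x^2 + 72*x - 108

The characteristic polynomial is χ_A(x) = (x - 6)^3*(x - 3), so the eigenvalues are known. The minimal polynomial is
  m_A(x) = Π_λ (x − λ)^{k_λ}
where k_λ is the size of the *largest* Jordan block for λ (equivalently, the smallest k with (A − λI)^k v = 0 for every generalised eigenvector v of λ).

  λ = 3: largest Jordan block has size 1, contributing (x − 3)
  λ = 6: largest Jordan block has size 2, contributing (x − 6)^2

So m_A(x) = (x - 6)^2*(x - 3) = x^3 - 15*x^2 + 72*x - 108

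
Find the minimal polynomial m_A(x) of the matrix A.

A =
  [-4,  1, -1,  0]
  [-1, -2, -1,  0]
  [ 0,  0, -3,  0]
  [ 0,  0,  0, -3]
x^2 + 6*x + 9

The characteristic polynomial is χ_A(x) = (x + 3)^4, so the eigenvalues are known. The minimal polynomial is
  m_A(x) = Π_λ (x − λ)^{k_λ}
where k_λ is the size of the *largest* Jordan block for λ (equivalently, the smallest k with (A − λI)^k v = 0 for every generalised eigenvector v of λ).

  λ = -3: largest Jordan block has size 2, contributing (x + 3)^2

So m_A(x) = (x + 3)^2 = x^2 + 6*x + 9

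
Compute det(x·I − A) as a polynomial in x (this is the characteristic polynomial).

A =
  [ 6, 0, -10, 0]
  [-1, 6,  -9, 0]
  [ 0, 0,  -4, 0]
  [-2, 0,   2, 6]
x^4 - 14*x^3 + 36*x^2 + 216*x - 864

Expanding det(x·I − A) (e.g. by cofactor expansion or by noting that A is similar to its Jordan form J, which has the same characteristic polynomial as A) gives
  χ_A(x) = x^4 - 14*x^3 + 36*x^2 + 216*x - 864
which factors as (x - 6)^3*(x + 4). The eigenvalues (with algebraic multiplicities) are λ = -4 with multiplicity 1, λ = 6 with multiplicity 3.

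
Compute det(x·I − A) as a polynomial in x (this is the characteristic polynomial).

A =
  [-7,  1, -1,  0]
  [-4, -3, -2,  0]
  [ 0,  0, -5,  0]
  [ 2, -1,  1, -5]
x^4 + 20*x^3 + 150*x^2 + 500*x + 625

Expanding det(x·I − A) (e.g. by cofactor expansion or by noting that A is similar to its Jordan form J, which has the same characteristic polynomial as A) gives
  χ_A(x) = x^4 + 20*x^3 + 150*x^2 + 500*x + 625
which factors as (x + 5)^4. The eigenvalues (with algebraic multiplicities) are λ = -5 with multiplicity 4.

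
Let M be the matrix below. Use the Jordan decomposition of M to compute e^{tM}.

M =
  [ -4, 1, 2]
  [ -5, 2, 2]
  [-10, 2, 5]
e^{tM} =
  [-5*t*exp(t) + exp(t), t*exp(t), 2*t*exp(t)]
  [-5*t*exp(t), t*exp(t) + exp(t), 2*t*exp(t)]
  [-10*t*exp(t), 2*t*exp(t), 4*t*exp(t) + exp(t)]

Strategy: write M = P · J · P⁻¹ where J is a Jordan canonical form, so e^{tM} = P · e^{tJ} · P⁻¹, and e^{tJ} can be computed block-by-block.

M has Jordan form
J =
  [1, 1, 0]
  [0, 1, 0]
  [0, 0, 1]
(up to reordering of blocks).

Per-block formulas:
  For a 1×1 block at λ = 1: exp(t · [1]) = [e^(1t)].
  For a 2×2 Jordan block J_2(1): exp(t · J_2(1)) = e^(1t)·(I + t·N), where N is the 2×2 nilpotent shift.

After assembling e^{tJ} and conjugating by P, we get:

e^{tM} =
  [-5*t*exp(t) + exp(t), t*exp(t), 2*t*exp(t)]
  [-5*t*exp(t), t*exp(t) + exp(t), 2*t*exp(t)]
  [-10*t*exp(t), 2*t*exp(t), 4*t*exp(t) + exp(t)]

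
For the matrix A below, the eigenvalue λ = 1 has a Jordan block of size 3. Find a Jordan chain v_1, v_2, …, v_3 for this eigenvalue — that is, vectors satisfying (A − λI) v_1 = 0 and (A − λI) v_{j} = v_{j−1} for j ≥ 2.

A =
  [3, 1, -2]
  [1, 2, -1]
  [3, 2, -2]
A Jordan chain for λ = 1 of length 3:
v_1 = (-1, 0, -1)ᵀ
v_2 = (2, 1, 3)ᵀ
v_3 = (1, 0, 0)ᵀ

Let N = A − (1)·I. We want v_3 with N^3 v_3 = 0 but N^2 v_3 ≠ 0; then v_{j-1} := N · v_j for j = 3, …, 2.

Pick v_3 = (1, 0, 0)ᵀ.
Then v_2 = N · v_3 = (2, 1, 3)ᵀ.
Then v_1 = N · v_2 = (-1, 0, -1)ᵀ.

Sanity check: (A − (1)·I) v_1 = (0, 0, 0)ᵀ = 0. ✓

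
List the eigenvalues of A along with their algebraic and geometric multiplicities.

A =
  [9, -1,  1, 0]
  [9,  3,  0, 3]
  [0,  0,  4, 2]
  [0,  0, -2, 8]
λ = 6: alg = 4, geom = 2

Step 1 — factor the characteristic polynomial to read off the algebraic multiplicities:
  χ_A(x) = (x - 6)^4

Step 2 — compute geometric multiplicities via the rank-nullity identity g(λ) = n − rank(A − λI):
  rank(A − (6)·I) = 2, so dim ker(A − (6)·I) = n − 2 = 2

Summary:
  λ = 6: algebraic multiplicity = 4, geometric multiplicity = 2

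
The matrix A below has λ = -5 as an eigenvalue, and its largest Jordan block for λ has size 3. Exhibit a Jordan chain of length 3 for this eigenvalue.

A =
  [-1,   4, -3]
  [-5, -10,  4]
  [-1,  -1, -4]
A Jordan chain for λ = -5 of length 3:
v_1 = (-1, 1, 0)ᵀ
v_2 = (4, -5, -1)ᵀ
v_3 = (1, 0, 0)ᵀ

Let N = A − (-5)·I. We want v_3 with N^3 v_3 = 0 but N^2 v_3 ≠ 0; then v_{j-1} := N · v_j for j = 3, …, 2.

Pick v_3 = (1, 0, 0)ᵀ.
Then v_2 = N · v_3 = (4, -5, -1)ᵀ.
Then v_1 = N · v_2 = (-1, 1, 0)ᵀ.

Sanity check: (A − (-5)·I) v_1 = (0, 0, 0)ᵀ = 0. ✓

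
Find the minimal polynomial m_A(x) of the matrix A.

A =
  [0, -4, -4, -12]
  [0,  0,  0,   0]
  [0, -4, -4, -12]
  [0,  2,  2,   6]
x^2 - 2*x

The characteristic polynomial is χ_A(x) = x^3*(x - 2), so the eigenvalues are known. The minimal polynomial is
  m_A(x) = Π_λ (x − λ)^{k_λ}
where k_λ is the size of the *largest* Jordan block for λ (equivalently, the smallest k with (A − λI)^k v = 0 for every generalised eigenvector v of λ).

  λ = 0: largest Jordan block has size 1, contributing (x − 0)
  λ = 2: largest Jordan block has size 1, contributing (x − 2)

So m_A(x) = x*(x - 2) = x^2 - 2*x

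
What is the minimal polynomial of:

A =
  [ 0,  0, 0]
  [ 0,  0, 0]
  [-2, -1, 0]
x^2

The characteristic polynomial is χ_A(x) = x^3, so the eigenvalues are known. The minimal polynomial is
  m_A(x) = Π_λ (x − λ)^{k_λ}
where k_λ is the size of the *largest* Jordan block for λ (equivalently, the smallest k with (A − λI)^k v = 0 for every generalised eigenvector v of λ).

  λ = 0: largest Jordan block has size 2, contributing (x − 0)^2

So m_A(x) = x^2 = x^2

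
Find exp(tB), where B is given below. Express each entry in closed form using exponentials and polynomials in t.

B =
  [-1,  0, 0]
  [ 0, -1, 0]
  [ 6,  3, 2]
e^{tB} =
  [exp(-t), 0, 0]
  [0, exp(-t), 0]
  [2*exp(2*t) - 2*exp(-t), exp(2*t) - exp(-t), exp(2*t)]

Strategy: write B = P · J · P⁻¹ where J is a Jordan canonical form, so e^{tB} = P · e^{tJ} · P⁻¹, and e^{tJ} can be computed block-by-block.

B has Jordan form
J =
  [-1,  0, 0]
  [ 0, -1, 0]
  [ 0,  0, 2]
(up to reordering of blocks).

Per-block formulas:
  For a 1×1 block at λ = -1: exp(t · [-1]) = [e^(-1t)].
  For a 1×1 block at λ = 2: exp(t · [2]) = [e^(2t)].

After assembling e^{tJ} and conjugating by P, we get:

e^{tB} =
  [exp(-t), 0, 0]
  [0, exp(-t), 0]
  [2*exp(2*t) - 2*exp(-t), exp(2*t) - exp(-t), exp(2*t)]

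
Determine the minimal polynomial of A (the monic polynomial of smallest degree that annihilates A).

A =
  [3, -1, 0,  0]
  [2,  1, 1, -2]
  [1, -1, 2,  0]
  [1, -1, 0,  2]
x^3 - 6*x^2 + 12*x - 8

The characteristic polynomial is χ_A(x) = (x - 2)^4, so the eigenvalues are known. The minimal polynomial is
  m_A(x) = Π_λ (x − λ)^{k_λ}
where k_λ is the size of the *largest* Jordan block for λ (equivalently, the smallest k with (A − λI)^k v = 0 for every generalised eigenvector v of λ).

  λ = 2: largest Jordan block has size 3, contributing (x − 2)^3

So m_A(x) = (x - 2)^3 = x^3 - 6*x^2 + 12*x - 8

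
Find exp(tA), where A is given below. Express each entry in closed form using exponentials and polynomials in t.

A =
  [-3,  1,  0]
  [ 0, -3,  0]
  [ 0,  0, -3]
e^{tA} =
  [exp(-3*t), t*exp(-3*t), 0]
  [0, exp(-3*t), 0]
  [0, 0, exp(-3*t)]

Strategy: write A = P · J · P⁻¹ where J is a Jordan canonical form, so e^{tA} = P · e^{tJ} · P⁻¹, and e^{tJ} can be computed block-by-block.

A has Jordan form
J =
  [-3,  1,  0]
  [ 0, -3,  0]
  [ 0,  0, -3]
(up to reordering of blocks).

Per-block formulas:
  For a 2×2 Jordan block J_2(-3): exp(t · J_2(-3)) = e^(-3t)·(I + t·N), where N is the 2×2 nilpotent shift.
  For a 1×1 block at λ = -3: exp(t · [-3]) = [e^(-3t)].

After assembling e^{tJ} and conjugating by P, we get:

e^{tA} =
  [exp(-3*t), t*exp(-3*t), 0]
  [0, exp(-3*t), 0]
  [0, 0, exp(-3*t)]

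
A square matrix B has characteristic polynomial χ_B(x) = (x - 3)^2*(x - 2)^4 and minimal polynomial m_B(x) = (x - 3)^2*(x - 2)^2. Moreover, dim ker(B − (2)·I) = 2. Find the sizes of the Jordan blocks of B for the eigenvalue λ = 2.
Block sizes for λ = 2: [2, 2]

Step 1 — from the characteristic polynomial, algebraic multiplicity of λ = 2 is 4. From dim ker(B − (2)·I) = 2, there are exactly 2 Jordan blocks for λ = 2.
Step 2 — from the minimal polynomial, the factor (x − 2)^2 tells us the largest block for λ = 2 has size 2.
Step 3 — with total size 4, 2 blocks, and largest block 2, the block sizes (in nonincreasing order) are [2, 2].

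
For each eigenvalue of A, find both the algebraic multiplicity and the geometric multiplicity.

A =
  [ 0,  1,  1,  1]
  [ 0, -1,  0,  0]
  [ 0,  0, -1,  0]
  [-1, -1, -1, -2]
λ = -1: alg = 4, geom = 3

Step 1 — factor the characteristic polynomial to read off the algebraic multiplicities:
  χ_A(x) = (x + 1)^4

Step 2 — compute geometric multiplicities via the rank-nullity identity g(λ) = n − rank(A − λI):
  rank(A − (-1)·I) = 1, so dim ker(A − (-1)·I) = n − 1 = 3

Summary:
  λ = -1: algebraic multiplicity = 4, geometric multiplicity = 3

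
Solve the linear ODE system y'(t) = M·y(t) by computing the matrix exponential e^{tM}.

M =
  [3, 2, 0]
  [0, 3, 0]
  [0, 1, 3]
e^{tM} =
  [exp(3*t), 2*t*exp(3*t), 0]
  [0, exp(3*t), 0]
  [0, t*exp(3*t), exp(3*t)]

Strategy: write M = P · J · P⁻¹ where J is a Jordan canonical form, so e^{tM} = P · e^{tJ} · P⁻¹, and e^{tJ} can be computed block-by-block.

M has Jordan form
J =
  [3, 1, 0]
  [0, 3, 0]
  [0, 0, 3]
(up to reordering of blocks).

Per-block formulas:
  For a 2×2 Jordan block J_2(3): exp(t · J_2(3)) = e^(3t)·(I + t·N), where N is the 2×2 nilpotent shift.
  For a 1×1 block at λ = 3: exp(t · [3]) = [e^(3t)].

After assembling e^{tJ} and conjugating by P, we get:

e^{tM} =
  [exp(3*t), 2*t*exp(3*t), 0]
  [0, exp(3*t), 0]
  [0, t*exp(3*t), exp(3*t)]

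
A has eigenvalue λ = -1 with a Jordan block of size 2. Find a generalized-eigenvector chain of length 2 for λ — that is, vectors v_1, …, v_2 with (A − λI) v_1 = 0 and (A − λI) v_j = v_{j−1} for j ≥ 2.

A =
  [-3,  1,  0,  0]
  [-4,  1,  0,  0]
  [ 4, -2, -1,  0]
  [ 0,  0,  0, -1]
A Jordan chain for λ = -1 of length 2:
v_1 = (-2, -4, 4, 0)ᵀ
v_2 = (1, 0, 0, 0)ᵀ

Let N = A − (-1)·I. We want v_2 with N^2 v_2 = 0 but N^1 v_2 ≠ 0; then v_{j-1} := N · v_j for j = 2, …, 2.

Pick v_2 = (1, 0, 0, 0)ᵀ.
Then v_1 = N · v_2 = (-2, -4, 4, 0)ᵀ.

Sanity check: (A − (-1)·I) v_1 = (0, 0, 0, 0)ᵀ = 0. ✓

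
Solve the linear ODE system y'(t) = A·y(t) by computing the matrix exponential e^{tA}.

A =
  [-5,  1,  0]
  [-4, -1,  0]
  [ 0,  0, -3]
e^{tA} =
  [-2*t*exp(-3*t) + exp(-3*t), t*exp(-3*t), 0]
  [-4*t*exp(-3*t), 2*t*exp(-3*t) + exp(-3*t), 0]
  [0, 0, exp(-3*t)]

Strategy: write A = P · J · P⁻¹ where J is a Jordan canonical form, so e^{tA} = P · e^{tJ} · P⁻¹, and e^{tJ} can be computed block-by-block.

A has Jordan form
J =
  [-3,  1,  0]
  [ 0, -3,  0]
  [ 0,  0, -3]
(up to reordering of blocks).

Per-block formulas:
  For a 1×1 block at λ = -3: exp(t · [-3]) = [e^(-3t)].
  For a 2×2 Jordan block J_2(-3): exp(t · J_2(-3)) = e^(-3t)·(I + t·N), where N is the 2×2 nilpotent shift.

After assembling e^{tJ} and conjugating by P, we get:

e^{tA} =
  [-2*t*exp(-3*t) + exp(-3*t), t*exp(-3*t), 0]
  [-4*t*exp(-3*t), 2*t*exp(-3*t) + exp(-3*t), 0]
  [0, 0, exp(-3*t)]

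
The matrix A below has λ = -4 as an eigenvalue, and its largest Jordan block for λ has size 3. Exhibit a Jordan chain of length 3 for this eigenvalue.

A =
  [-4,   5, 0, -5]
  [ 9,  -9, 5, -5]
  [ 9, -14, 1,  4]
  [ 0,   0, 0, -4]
A Jordan chain for λ = -4 of length 3:
v_1 = (45, 0, -81, 0)ᵀ
v_2 = (0, 9, 9, 0)ᵀ
v_3 = (1, 0, 0, 0)ᵀ

Let N = A − (-4)·I. We want v_3 with N^3 v_3 = 0 but N^2 v_3 ≠ 0; then v_{j-1} := N · v_j for j = 3, …, 2.

Pick v_3 = (1, 0, 0, 0)ᵀ.
Then v_2 = N · v_3 = (0, 9, 9, 0)ᵀ.
Then v_1 = N · v_2 = (45, 0, -81, 0)ᵀ.

Sanity check: (A − (-4)·I) v_1 = (0, 0, 0, 0)ᵀ = 0. ✓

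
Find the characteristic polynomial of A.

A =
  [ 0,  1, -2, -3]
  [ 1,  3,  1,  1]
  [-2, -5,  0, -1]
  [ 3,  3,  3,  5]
x^4 - 8*x^3 + 24*x^2 - 32*x + 16

Expanding det(x·I − A) (e.g. by cofactor expansion or by noting that A is similar to its Jordan form J, which has the same characteristic polynomial as A) gives
  χ_A(x) = x^4 - 8*x^3 + 24*x^2 - 32*x + 16
which factors as (x - 2)^4. The eigenvalues (with algebraic multiplicities) are λ = 2 with multiplicity 4.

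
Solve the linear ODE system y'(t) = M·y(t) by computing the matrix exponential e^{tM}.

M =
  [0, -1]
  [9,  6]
e^{tM} =
  [-3*t*exp(3*t) + exp(3*t), -t*exp(3*t)]
  [9*t*exp(3*t), 3*t*exp(3*t) + exp(3*t)]

Strategy: write M = P · J · P⁻¹ where J is a Jordan canonical form, so e^{tM} = P · e^{tJ} · P⁻¹, and e^{tJ} can be computed block-by-block.

M has Jordan form
J =
  [3, 1]
  [0, 3]
(up to reordering of blocks).

Per-block formulas:
  For a 2×2 Jordan block J_2(3): exp(t · J_2(3)) = e^(3t)·(I + t·N), where N is the 2×2 nilpotent shift.

After assembling e^{tJ} and conjugating by P, we get:

e^{tM} =
  [-3*t*exp(3*t) + exp(3*t), -t*exp(3*t)]
  [9*t*exp(3*t), 3*t*exp(3*t) + exp(3*t)]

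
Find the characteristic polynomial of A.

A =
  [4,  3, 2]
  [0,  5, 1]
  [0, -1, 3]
x^3 - 12*x^2 + 48*x - 64

Expanding det(x·I − A) (e.g. by cofactor expansion or by noting that A is similar to its Jordan form J, which has the same characteristic polynomial as A) gives
  χ_A(x) = x^3 - 12*x^2 + 48*x - 64
which factors as (x - 4)^3. The eigenvalues (with algebraic multiplicities) are λ = 4 with multiplicity 3.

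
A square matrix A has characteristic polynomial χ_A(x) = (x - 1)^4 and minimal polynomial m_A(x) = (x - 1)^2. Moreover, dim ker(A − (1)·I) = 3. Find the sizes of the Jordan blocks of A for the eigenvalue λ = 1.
Block sizes for λ = 1: [2, 1, 1]

Step 1 — from the characteristic polynomial, algebraic multiplicity of λ = 1 is 4. From dim ker(A − (1)·I) = 3, there are exactly 3 Jordan blocks for λ = 1.
Step 2 — from the minimal polynomial, the factor (x − 1)^2 tells us the largest block for λ = 1 has size 2.
Step 3 — with total size 4, 3 blocks, and largest block 2, the block sizes (in nonincreasing order) are [2, 1, 1].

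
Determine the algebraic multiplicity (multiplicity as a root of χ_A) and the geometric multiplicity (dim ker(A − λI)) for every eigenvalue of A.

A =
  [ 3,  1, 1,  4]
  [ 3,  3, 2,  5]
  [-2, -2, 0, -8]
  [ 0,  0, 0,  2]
λ = 2: alg = 4, geom = 2

Step 1 — factor the characteristic polynomial to read off the algebraic multiplicities:
  χ_A(x) = (x - 2)^4

Step 2 — compute geometric multiplicities via the rank-nullity identity g(λ) = n − rank(A − λI):
  rank(A − (2)·I) = 2, so dim ker(A − (2)·I) = n − 2 = 2

Summary:
  λ = 2: algebraic multiplicity = 4, geometric multiplicity = 2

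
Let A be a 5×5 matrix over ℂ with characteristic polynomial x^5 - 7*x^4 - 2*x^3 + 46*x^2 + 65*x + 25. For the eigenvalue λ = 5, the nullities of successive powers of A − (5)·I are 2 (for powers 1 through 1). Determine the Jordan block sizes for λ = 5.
Block sizes for λ = 5: [1, 1]

From the dimensions of kernels of powers, the number of Jordan blocks of size at least j is d_j − d_{j−1} where d_j = dim ker(N^j) (with d_0 = 0). Computing the differences gives [2].
The number of blocks of size exactly k is (#blocks of size ≥ k) − (#blocks of size ≥ k + 1), so the partition is: 2 block(s) of size 1.
In nonincreasing order the block sizes are [1, 1].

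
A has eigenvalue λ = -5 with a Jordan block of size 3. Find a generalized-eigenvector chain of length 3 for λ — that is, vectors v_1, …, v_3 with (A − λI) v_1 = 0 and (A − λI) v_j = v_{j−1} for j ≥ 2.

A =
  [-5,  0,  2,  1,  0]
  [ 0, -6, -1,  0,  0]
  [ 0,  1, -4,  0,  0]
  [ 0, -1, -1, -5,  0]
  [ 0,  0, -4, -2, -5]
A Jordan chain for λ = -5 of length 3:
v_1 = (1, 0, 0, 0, -2)ᵀ
v_2 = (0, -1, 1, -1, 0)ᵀ
v_3 = (0, 1, 0, 0, 0)ᵀ

Let N = A − (-5)·I. We want v_3 with N^3 v_3 = 0 but N^2 v_3 ≠ 0; then v_{j-1} := N · v_j for j = 3, …, 2.

Pick v_3 = (0, 1, 0, 0, 0)ᵀ.
Then v_2 = N · v_3 = (0, -1, 1, -1, 0)ᵀ.
Then v_1 = N · v_2 = (1, 0, 0, 0, -2)ᵀ.

Sanity check: (A − (-5)·I) v_1 = (0, 0, 0, 0, 0)ᵀ = 0. ✓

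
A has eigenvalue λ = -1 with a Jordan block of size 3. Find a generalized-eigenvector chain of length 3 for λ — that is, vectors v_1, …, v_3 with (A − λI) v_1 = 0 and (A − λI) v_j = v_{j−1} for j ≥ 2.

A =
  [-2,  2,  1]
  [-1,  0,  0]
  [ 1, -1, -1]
A Jordan chain for λ = -1 of length 3:
v_1 = (-1, -1, 1)ᵀ
v_2 = (2, 1, -1)ᵀ
v_3 = (0, 1, 0)ᵀ

Let N = A − (-1)·I. We want v_3 with N^3 v_3 = 0 but N^2 v_3 ≠ 0; then v_{j-1} := N · v_j for j = 3, …, 2.

Pick v_3 = (0, 1, 0)ᵀ.
Then v_2 = N · v_3 = (2, 1, -1)ᵀ.
Then v_1 = N · v_2 = (-1, -1, 1)ᵀ.

Sanity check: (A − (-1)·I) v_1 = (0, 0, 0)ᵀ = 0. ✓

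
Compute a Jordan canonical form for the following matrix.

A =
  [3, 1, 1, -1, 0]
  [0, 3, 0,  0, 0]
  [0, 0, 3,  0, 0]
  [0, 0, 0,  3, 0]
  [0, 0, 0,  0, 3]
J_2(3) ⊕ J_1(3) ⊕ J_1(3) ⊕ J_1(3)

The characteristic polynomial is
  det(x·I − A) = x^5 - 15*x^4 + 90*x^3 - 270*x^2 + 405*x - 243 = (x - 3)^5

Eigenvalues and multiplicities (the geometric multiplicity of λ is n − rank(A − λI), which equals the number of Jordan blocks for λ):
  λ = 3: algebraic multiplicity = 5, geometric multiplicity = 4

Determining the block sizes for each eigenvalue:
  λ = 3: 4 blocks summing to 5 forces exactly one block of size 2 and the rest size 1 → block sizes [2, 1, 1, 1]

Assembling the blocks gives a Jordan form
J =
  [3, 1, 0, 0, 0]
  [0, 3, 0, 0, 0]
  [0, 0, 3, 0, 0]
  [0, 0, 0, 3, 0]
  [0, 0, 0, 0, 3]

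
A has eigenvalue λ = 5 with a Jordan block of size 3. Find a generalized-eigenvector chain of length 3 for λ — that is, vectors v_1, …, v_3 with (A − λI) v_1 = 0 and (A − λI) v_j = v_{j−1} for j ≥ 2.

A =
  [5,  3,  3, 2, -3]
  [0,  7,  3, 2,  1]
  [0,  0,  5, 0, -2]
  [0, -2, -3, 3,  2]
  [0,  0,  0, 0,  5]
A Jordan chain for λ = 5 of length 3:
v_1 = (2, 0, 0, 0, 0)ᵀ
v_2 = (3, 2, 0, -2, 0)ᵀ
v_3 = (0, 1, 0, 0, 0)ᵀ

Let N = A − (5)·I. We want v_3 with N^3 v_3 = 0 but N^2 v_3 ≠ 0; then v_{j-1} := N · v_j for j = 3, …, 2.

Pick v_3 = (0, 1, 0, 0, 0)ᵀ.
Then v_2 = N · v_3 = (3, 2, 0, -2, 0)ᵀ.
Then v_1 = N · v_2 = (2, 0, 0, 0, 0)ᵀ.

Sanity check: (A − (5)·I) v_1 = (0, 0, 0, 0, 0)ᵀ = 0. ✓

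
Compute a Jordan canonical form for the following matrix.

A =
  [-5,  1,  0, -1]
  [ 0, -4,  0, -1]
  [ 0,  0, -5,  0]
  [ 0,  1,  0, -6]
J_2(-5) ⊕ J_1(-5) ⊕ J_1(-5)

The characteristic polynomial is
  det(x·I − A) = x^4 + 20*x^3 + 150*x^2 + 500*x + 625 = (x + 5)^4

Eigenvalues and multiplicities (the geometric multiplicity of λ is n − rank(A − λI), which equals the number of Jordan blocks for λ):
  λ = -5: algebraic multiplicity = 4, geometric multiplicity = 3

Determining the block sizes for each eigenvalue:
  λ = -5: 3 blocks summing to 4 forces exactly one block of size 2 and the rest size 1 → block sizes [2, 1, 1]

Assembling the blocks gives a Jordan form
J =
  [-5,  1,  0,  0]
  [ 0, -5,  0,  0]
  [ 0,  0, -5,  0]
  [ 0,  0,  0, -5]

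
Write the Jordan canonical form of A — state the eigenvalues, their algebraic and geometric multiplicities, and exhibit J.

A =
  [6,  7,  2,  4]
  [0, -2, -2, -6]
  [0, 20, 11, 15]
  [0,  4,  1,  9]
J_2(6) ⊕ J_2(6)

The characteristic polynomial is
  det(x·I − A) = x^4 - 24*x^3 + 216*x^2 - 864*x + 1296 = (x - 6)^4

Eigenvalues and multiplicities (the geometric multiplicity of λ is n − rank(A − λI), which equals the number of Jordan blocks for λ):
  λ = 6: algebraic multiplicity = 4, geometric multiplicity = 2

Determining the block sizes for each eigenvalue:
  λ = 6: with am = 4 and gm = 2, the partition is not yet determined (e.g. several partitions of 4 into 2 parts exist). Let N = A − (6)·I. Computing rank(N^1) = 2, rank(N^2) = 0; the number of blocks of size ≥ j is rank(N^{j−1}) − rank(N^j), giving [2, 2]. So we have 2 block(s) of size 2 → block sizes [2, 2]

Assembling the blocks gives a Jordan form
J =
  [6, 1, 0, 0]
  [0, 6, 0, 0]
  [0, 0, 6, 1]
  [0, 0, 0, 6]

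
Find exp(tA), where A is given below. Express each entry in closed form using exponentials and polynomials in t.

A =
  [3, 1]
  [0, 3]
e^{tA} =
  [exp(3*t), t*exp(3*t)]
  [0, exp(3*t)]

Strategy: write A = P · J · P⁻¹ where J is a Jordan canonical form, so e^{tA} = P · e^{tJ} · P⁻¹, and e^{tJ} can be computed block-by-block.

A has Jordan form
J =
  [3, 1]
  [0, 3]
(up to reordering of blocks).

Per-block formulas:
  For a 2×2 Jordan block J_2(3): exp(t · J_2(3)) = e^(3t)·(I + t·N), where N is the 2×2 nilpotent shift.

After assembling e^{tJ} and conjugating by P, we get:

e^{tA} =
  [exp(3*t), t*exp(3*t)]
  [0, exp(3*t)]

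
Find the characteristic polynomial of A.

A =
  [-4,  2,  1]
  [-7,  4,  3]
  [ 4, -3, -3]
x^3 + 3*x^2 + 3*x + 1

Expanding det(x·I − A) (e.g. by cofactor expansion or by noting that A is similar to its Jordan form J, which has the same characteristic polynomial as A) gives
  χ_A(x) = x^3 + 3*x^2 + 3*x + 1
which factors as (x + 1)^3. The eigenvalues (with algebraic multiplicities) are λ = -1 with multiplicity 3.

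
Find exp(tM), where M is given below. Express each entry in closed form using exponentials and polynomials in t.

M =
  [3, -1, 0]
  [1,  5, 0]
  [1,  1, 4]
e^{tM} =
  [-t*exp(4*t) + exp(4*t), -t*exp(4*t), 0]
  [t*exp(4*t), t*exp(4*t) + exp(4*t), 0]
  [t*exp(4*t), t*exp(4*t), exp(4*t)]

Strategy: write M = P · J · P⁻¹ where J is a Jordan canonical form, so e^{tM} = P · e^{tJ} · P⁻¹, and e^{tJ} can be computed block-by-block.

M has Jordan form
J =
  [4, 1, 0]
  [0, 4, 0]
  [0, 0, 4]
(up to reordering of blocks).

Per-block formulas:
  For a 2×2 Jordan block J_2(4): exp(t · J_2(4)) = e^(4t)·(I + t·N), where N is the 2×2 nilpotent shift.
  For a 1×1 block at λ = 4: exp(t · [4]) = [e^(4t)].

After assembling e^{tJ} and conjugating by P, we get:

e^{tM} =
  [-t*exp(4*t) + exp(4*t), -t*exp(4*t), 0]
  [t*exp(4*t), t*exp(4*t) + exp(4*t), 0]
  [t*exp(4*t), t*exp(4*t), exp(4*t)]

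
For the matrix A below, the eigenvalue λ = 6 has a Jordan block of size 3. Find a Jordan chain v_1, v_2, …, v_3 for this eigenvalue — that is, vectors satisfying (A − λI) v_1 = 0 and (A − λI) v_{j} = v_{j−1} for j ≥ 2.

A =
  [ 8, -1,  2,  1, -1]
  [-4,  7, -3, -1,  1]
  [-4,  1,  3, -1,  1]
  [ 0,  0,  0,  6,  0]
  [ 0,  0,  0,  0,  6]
A Jordan chain for λ = 6 of length 3:
v_1 = (-1, 2, 2, 0, 0)ᵀ
v_2 = (-1, 1, 1, 0, 0)ᵀ
v_3 = (0, 1, 0, 0, 0)ᵀ

Let N = A − (6)·I. We want v_3 with N^3 v_3 = 0 but N^2 v_3 ≠ 0; then v_{j-1} := N · v_j for j = 3, …, 2.

Pick v_3 = (0, 1, 0, 0, 0)ᵀ.
Then v_2 = N · v_3 = (-1, 1, 1, 0, 0)ᵀ.
Then v_1 = N · v_2 = (-1, 2, 2, 0, 0)ᵀ.

Sanity check: (A − (6)·I) v_1 = (0, 0, 0, 0, 0)ᵀ = 0. ✓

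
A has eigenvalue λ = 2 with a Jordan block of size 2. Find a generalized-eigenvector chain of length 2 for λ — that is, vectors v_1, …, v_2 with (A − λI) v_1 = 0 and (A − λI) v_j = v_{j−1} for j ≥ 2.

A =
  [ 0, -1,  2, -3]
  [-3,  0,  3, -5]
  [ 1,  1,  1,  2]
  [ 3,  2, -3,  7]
A Jordan chain for λ = 2 of length 2:
v_1 = (-2, -3, 1, 3)ᵀ
v_2 = (1, 0, 0, 0)ᵀ

Let N = A − (2)·I. We want v_2 with N^2 v_2 = 0 but N^1 v_2 ≠ 0; then v_{j-1} := N · v_j for j = 2, …, 2.

Pick v_2 = (1, 0, 0, 0)ᵀ.
Then v_1 = N · v_2 = (-2, -3, 1, 3)ᵀ.

Sanity check: (A − (2)·I) v_1 = (0, 0, 0, 0)ᵀ = 0. ✓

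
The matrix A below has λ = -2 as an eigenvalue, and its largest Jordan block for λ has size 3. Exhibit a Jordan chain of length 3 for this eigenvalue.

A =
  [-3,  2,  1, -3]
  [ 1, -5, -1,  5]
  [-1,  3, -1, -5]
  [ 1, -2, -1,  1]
A Jordan chain for λ = -2 of length 3:
v_1 = (-1, 2, -2, 1)ᵀ
v_2 = (-1, 1, -1, 1)ᵀ
v_3 = (1, 0, 0, 0)ᵀ

Let N = A − (-2)·I. We want v_3 with N^3 v_3 = 0 but N^2 v_3 ≠ 0; then v_{j-1} := N · v_j for j = 3, …, 2.

Pick v_3 = (1, 0, 0, 0)ᵀ.
Then v_2 = N · v_3 = (-1, 1, -1, 1)ᵀ.
Then v_1 = N · v_2 = (-1, 2, -2, 1)ᵀ.

Sanity check: (A − (-2)·I) v_1 = (0, 0, 0, 0)ᵀ = 0. ✓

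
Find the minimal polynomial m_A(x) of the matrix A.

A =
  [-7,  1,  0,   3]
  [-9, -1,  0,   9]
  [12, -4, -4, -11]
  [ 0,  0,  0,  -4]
x^2 + 8*x + 16

The characteristic polynomial is χ_A(x) = (x + 4)^4, so the eigenvalues are known. The minimal polynomial is
  m_A(x) = Π_λ (x − λ)^{k_λ}
where k_λ is the size of the *largest* Jordan block for λ (equivalently, the smallest k with (A − λI)^k v = 0 for every generalised eigenvector v of λ).

  λ = -4: largest Jordan block has size 2, contributing (x + 4)^2

So m_A(x) = (x + 4)^2 = x^2 + 8*x + 16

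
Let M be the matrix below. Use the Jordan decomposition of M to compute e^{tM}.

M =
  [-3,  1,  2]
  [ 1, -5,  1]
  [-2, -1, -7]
e^{tM} =
  [t^2*exp(-5*t)/2 + 2*t*exp(-5*t) + exp(-5*t), t*exp(-5*t), t^2*exp(-5*t)/2 + 2*t*exp(-5*t)]
  [t*exp(-5*t), exp(-5*t), t*exp(-5*t)]
  [-t^2*exp(-5*t)/2 - 2*t*exp(-5*t), -t*exp(-5*t), -t^2*exp(-5*t)/2 - 2*t*exp(-5*t) + exp(-5*t)]

Strategy: write M = P · J · P⁻¹ where J is a Jordan canonical form, so e^{tM} = P · e^{tJ} · P⁻¹, and e^{tJ} can be computed block-by-block.

M has Jordan form
J =
  [-5,  1,  0]
  [ 0, -5,  1]
  [ 0,  0, -5]
(up to reordering of blocks).

Per-block formulas:
  For a 3×3 Jordan block J_3(-5): exp(t · J_3(-5)) = e^(-5t)·(I + t·N + (t^2/2)·N^2), where N is the 3×3 nilpotent shift.

After assembling e^{tJ} and conjugating by P, we get:

e^{tM} =
  [t^2*exp(-5*t)/2 + 2*t*exp(-5*t) + exp(-5*t), t*exp(-5*t), t^2*exp(-5*t)/2 + 2*t*exp(-5*t)]
  [t*exp(-5*t), exp(-5*t), t*exp(-5*t)]
  [-t^2*exp(-5*t)/2 - 2*t*exp(-5*t), -t*exp(-5*t), -t^2*exp(-5*t)/2 - 2*t*exp(-5*t) + exp(-5*t)]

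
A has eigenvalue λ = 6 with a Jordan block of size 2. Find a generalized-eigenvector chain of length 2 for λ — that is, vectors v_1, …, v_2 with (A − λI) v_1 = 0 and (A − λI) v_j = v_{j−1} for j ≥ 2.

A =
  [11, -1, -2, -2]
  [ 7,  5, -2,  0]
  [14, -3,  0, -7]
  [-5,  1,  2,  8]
A Jordan chain for λ = 6 of length 2:
v_1 = (5, 7, 14, -5)ᵀ
v_2 = (1, 0, 0, 0)ᵀ

Let N = A − (6)·I. We want v_2 with N^2 v_2 = 0 but N^1 v_2 ≠ 0; then v_{j-1} := N · v_j for j = 2, …, 2.

Pick v_2 = (1, 0, 0, 0)ᵀ.
Then v_1 = N · v_2 = (5, 7, 14, -5)ᵀ.

Sanity check: (A − (6)·I) v_1 = (0, 0, 0, 0)ᵀ = 0. ✓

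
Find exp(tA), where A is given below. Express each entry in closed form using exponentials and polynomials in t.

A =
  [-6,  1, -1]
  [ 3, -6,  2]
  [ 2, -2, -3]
e^{tA} =
  [t^2*exp(-5*t) - t*exp(-5*t) + exp(-5*t), t*exp(-5*t), t^2*exp(-5*t)/2 - t*exp(-5*t)]
  [-t^2*exp(-5*t) + 3*t*exp(-5*t), -t*exp(-5*t) + exp(-5*t), -t^2*exp(-5*t)/2 + 2*t*exp(-5*t)]
  [-2*t^2*exp(-5*t) + 2*t*exp(-5*t), -2*t*exp(-5*t), -t^2*exp(-5*t) + 2*t*exp(-5*t) + exp(-5*t)]

Strategy: write A = P · J · P⁻¹ where J is a Jordan canonical form, so e^{tA} = P · e^{tJ} · P⁻¹, and e^{tJ} can be computed block-by-block.

A has Jordan form
J =
  [-5,  1,  0]
  [ 0, -5,  1]
  [ 0,  0, -5]
(up to reordering of blocks).

Per-block formulas:
  For a 3×3 Jordan block J_3(-5): exp(t · J_3(-5)) = e^(-5t)·(I + t·N + (t^2/2)·N^2), where N is the 3×3 nilpotent shift.

After assembling e^{tJ} and conjugating by P, we get:

e^{tA} =
  [t^2*exp(-5*t) - t*exp(-5*t) + exp(-5*t), t*exp(-5*t), t^2*exp(-5*t)/2 - t*exp(-5*t)]
  [-t^2*exp(-5*t) + 3*t*exp(-5*t), -t*exp(-5*t) + exp(-5*t), -t^2*exp(-5*t)/2 + 2*t*exp(-5*t)]
  [-2*t^2*exp(-5*t) + 2*t*exp(-5*t), -2*t*exp(-5*t), -t^2*exp(-5*t) + 2*t*exp(-5*t) + exp(-5*t)]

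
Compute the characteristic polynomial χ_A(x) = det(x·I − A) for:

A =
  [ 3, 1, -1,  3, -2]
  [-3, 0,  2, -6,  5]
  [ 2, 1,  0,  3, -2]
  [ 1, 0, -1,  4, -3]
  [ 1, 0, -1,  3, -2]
x^5 - 5*x^4 + 10*x^3 - 10*x^2 + 5*x - 1

Expanding det(x·I − A) (e.g. by cofactor expansion or by noting that A is similar to its Jordan form J, which has the same characteristic polynomial as A) gives
  χ_A(x) = x^5 - 5*x^4 + 10*x^3 - 10*x^2 + 5*x - 1
which factors as (x - 1)^5. The eigenvalues (with algebraic multiplicities) are λ = 1 with multiplicity 5.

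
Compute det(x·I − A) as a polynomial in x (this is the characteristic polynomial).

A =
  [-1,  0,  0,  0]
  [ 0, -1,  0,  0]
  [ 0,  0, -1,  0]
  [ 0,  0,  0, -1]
x^4 + 4*x^3 + 6*x^2 + 4*x + 1

Expanding det(x·I − A) (e.g. by cofactor expansion or by noting that A is similar to its Jordan form J, which has the same characteristic polynomial as A) gives
  χ_A(x) = x^4 + 4*x^3 + 6*x^2 + 4*x + 1
which factors as (x + 1)^4. The eigenvalues (with algebraic multiplicities) are λ = -1 with multiplicity 4.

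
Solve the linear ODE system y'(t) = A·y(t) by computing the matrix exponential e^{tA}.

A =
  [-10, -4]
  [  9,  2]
e^{tA} =
  [-6*t*exp(-4*t) + exp(-4*t), -4*t*exp(-4*t)]
  [9*t*exp(-4*t), 6*t*exp(-4*t) + exp(-4*t)]

Strategy: write A = P · J · P⁻¹ where J is a Jordan canonical form, so e^{tA} = P · e^{tJ} · P⁻¹, and e^{tJ} can be computed block-by-block.

A has Jordan form
J =
  [-4,  1]
  [ 0, -4]
(up to reordering of blocks).

Per-block formulas:
  For a 2×2 Jordan block J_2(-4): exp(t · J_2(-4)) = e^(-4t)·(I + t·N), where N is the 2×2 nilpotent shift.

After assembling e^{tJ} and conjugating by P, we get:

e^{tA} =
  [-6*t*exp(-4*t) + exp(-4*t), -4*t*exp(-4*t)]
  [9*t*exp(-4*t), 6*t*exp(-4*t) + exp(-4*t)]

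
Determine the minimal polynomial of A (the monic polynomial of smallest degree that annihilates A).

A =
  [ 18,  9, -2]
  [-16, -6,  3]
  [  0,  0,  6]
x^3 - 18*x^2 + 108*x - 216

The characteristic polynomial is χ_A(x) = (x - 6)^3, so the eigenvalues are known. The minimal polynomial is
  m_A(x) = Π_λ (x − λ)^{k_λ}
where k_λ is the size of the *largest* Jordan block for λ (equivalently, the smallest k with (A − λI)^k v = 0 for every generalised eigenvector v of λ).

  λ = 6: largest Jordan block has size 3, contributing (x − 6)^3

So m_A(x) = (x - 6)^3 = x^3 - 18*x^2 + 108*x - 216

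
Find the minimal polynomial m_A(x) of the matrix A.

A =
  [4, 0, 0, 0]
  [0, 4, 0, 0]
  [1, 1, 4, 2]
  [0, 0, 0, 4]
x^2 - 8*x + 16

The characteristic polynomial is χ_A(x) = (x - 4)^4, so the eigenvalues are known. The minimal polynomial is
  m_A(x) = Π_λ (x − λ)^{k_λ}
where k_λ is the size of the *largest* Jordan block for λ (equivalently, the smallest k with (A − λI)^k v = 0 for every generalised eigenvector v of λ).

  λ = 4: largest Jordan block has size 2, contributing (x − 4)^2

So m_A(x) = (x - 4)^2 = x^2 - 8*x + 16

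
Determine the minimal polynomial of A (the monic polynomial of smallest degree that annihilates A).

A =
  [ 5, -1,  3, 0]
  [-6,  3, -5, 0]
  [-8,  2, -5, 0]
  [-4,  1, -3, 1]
x^3 - 3*x^2 + 3*x - 1

The characteristic polynomial is χ_A(x) = (x - 1)^4, so the eigenvalues are known. The minimal polynomial is
  m_A(x) = Π_λ (x − λ)^{k_λ}
where k_λ is the size of the *largest* Jordan block for λ (equivalently, the smallest k with (A − λI)^k v = 0 for every generalised eigenvector v of λ).

  λ = 1: largest Jordan block has size 3, contributing (x − 1)^3

So m_A(x) = (x - 1)^3 = x^3 - 3*x^2 + 3*x - 1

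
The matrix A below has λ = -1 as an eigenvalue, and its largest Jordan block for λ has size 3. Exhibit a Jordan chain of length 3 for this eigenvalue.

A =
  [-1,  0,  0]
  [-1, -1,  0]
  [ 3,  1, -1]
A Jordan chain for λ = -1 of length 3:
v_1 = (0, 0, -1)ᵀ
v_2 = (0, -1, 3)ᵀ
v_3 = (1, 0, 0)ᵀ

Let N = A − (-1)·I. We want v_3 with N^3 v_3 = 0 but N^2 v_3 ≠ 0; then v_{j-1} := N · v_j for j = 3, …, 2.

Pick v_3 = (1, 0, 0)ᵀ.
Then v_2 = N · v_3 = (0, -1, 3)ᵀ.
Then v_1 = N · v_2 = (0, 0, -1)ᵀ.

Sanity check: (A − (-1)·I) v_1 = (0, 0, 0)ᵀ = 0. ✓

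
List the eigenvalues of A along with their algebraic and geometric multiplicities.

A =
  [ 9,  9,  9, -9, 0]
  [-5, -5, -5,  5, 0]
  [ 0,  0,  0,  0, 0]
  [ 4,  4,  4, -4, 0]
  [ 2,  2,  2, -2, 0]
λ = 0: alg = 5, geom = 4

Step 1 — factor the characteristic polynomial to read off the algebraic multiplicities:
  χ_A(x) = x^5

Step 2 — compute geometric multiplicities via the rank-nullity identity g(λ) = n − rank(A − λI):
  rank(A − (0)·I) = 1, so dim ker(A − (0)·I) = n − 1 = 4

Summary:
  λ = 0: algebraic multiplicity = 5, geometric multiplicity = 4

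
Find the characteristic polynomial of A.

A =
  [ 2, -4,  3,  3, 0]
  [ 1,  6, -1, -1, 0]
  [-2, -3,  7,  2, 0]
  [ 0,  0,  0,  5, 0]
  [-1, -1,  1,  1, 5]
x^5 - 25*x^4 + 250*x^3 - 1250*x^2 + 3125*x - 3125

Expanding det(x·I − A) (e.g. by cofactor expansion or by noting that A is similar to its Jordan form J, which has the same characteristic polynomial as A) gives
  χ_A(x) = x^5 - 25*x^4 + 250*x^3 - 1250*x^2 + 3125*x - 3125
which factors as (x - 5)^5. The eigenvalues (with algebraic multiplicities) are λ = 5 with multiplicity 5.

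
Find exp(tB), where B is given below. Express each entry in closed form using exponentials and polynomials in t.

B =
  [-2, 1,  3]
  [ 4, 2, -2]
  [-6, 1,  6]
e^{tB} =
  [t^2*exp(2*t) - 4*t*exp(2*t) + exp(2*t), -t^2*exp(2*t)/2 + t*exp(2*t), -t^2*exp(2*t) + 3*t*exp(2*t)]
  [-2*t^2*exp(2*t) + 4*t*exp(2*t), t^2*exp(2*t) + exp(2*t), 2*t^2*exp(2*t) - 2*t*exp(2*t)]
  [2*t^2*exp(2*t) - 6*t*exp(2*t), -t^2*exp(2*t) + t*exp(2*t), -2*t^2*exp(2*t) + 4*t*exp(2*t) + exp(2*t)]

Strategy: write B = P · J · P⁻¹ where J is a Jordan canonical form, so e^{tB} = P · e^{tJ} · P⁻¹, and e^{tJ} can be computed block-by-block.

B has Jordan form
J =
  [2, 1, 0]
  [0, 2, 1]
  [0, 0, 2]
(up to reordering of blocks).

Per-block formulas:
  For a 3×3 Jordan block J_3(2): exp(t · J_3(2)) = e^(2t)·(I + t·N + (t^2/2)·N^2), where N is the 3×3 nilpotent shift.

After assembling e^{tJ} and conjugating by P, we get:

e^{tB} =
  [t^2*exp(2*t) - 4*t*exp(2*t) + exp(2*t), -t^2*exp(2*t)/2 + t*exp(2*t), -t^2*exp(2*t) + 3*t*exp(2*t)]
  [-2*t^2*exp(2*t) + 4*t*exp(2*t), t^2*exp(2*t) + exp(2*t), 2*t^2*exp(2*t) - 2*t*exp(2*t)]
  [2*t^2*exp(2*t) - 6*t*exp(2*t), -t^2*exp(2*t) + t*exp(2*t), -2*t^2*exp(2*t) + 4*t*exp(2*t) + exp(2*t)]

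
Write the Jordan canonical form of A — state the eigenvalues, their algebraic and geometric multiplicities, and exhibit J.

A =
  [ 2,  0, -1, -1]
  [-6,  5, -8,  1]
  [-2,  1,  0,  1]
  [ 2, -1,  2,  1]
J_2(2) ⊕ J_2(2)

The characteristic polynomial is
  det(x·I − A) = x^4 - 8*x^3 + 24*x^2 - 32*x + 16 = (x - 2)^4

Eigenvalues and multiplicities (the geometric multiplicity of λ is n − rank(A − λI), which equals the number of Jordan blocks for λ):
  λ = 2: algebraic multiplicity = 4, geometric multiplicity = 2

Determining the block sizes for each eigenvalue:
  λ = 2: with am = 4 and gm = 2, the partition is not yet determined (e.g. several partitions of 4 into 2 parts exist). Let N = A − (2)·I. Computing rank(N^1) = 2, rank(N^2) = 0; the number of blocks of size ≥ j is rank(N^{j−1}) − rank(N^j), giving [2, 2]. So we have 2 block(s) of size 2 → block sizes [2, 2]

Assembling the blocks gives a Jordan form
J =
  [2, 1, 0, 0]
  [0, 2, 0, 0]
  [0, 0, 2, 1]
  [0, 0, 0, 2]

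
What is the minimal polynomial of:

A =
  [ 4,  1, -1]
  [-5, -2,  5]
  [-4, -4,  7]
x^2 - 6*x + 9

The characteristic polynomial is χ_A(x) = (x - 3)^3, so the eigenvalues are known. The minimal polynomial is
  m_A(x) = Π_λ (x − λ)^{k_λ}
where k_λ is the size of the *largest* Jordan block for λ (equivalently, the smallest k with (A − λI)^k v = 0 for every generalised eigenvector v of λ).

  λ = 3: largest Jordan block has size 2, contributing (x − 3)^2

So m_A(x) = (x - 3)^2 = x^2 - 6*x + 9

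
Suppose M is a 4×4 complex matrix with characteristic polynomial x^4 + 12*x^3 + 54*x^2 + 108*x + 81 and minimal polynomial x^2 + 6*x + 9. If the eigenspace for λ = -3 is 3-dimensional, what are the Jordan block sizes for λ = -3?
Block sizes for λ = -3: [2, 1, 1]

Step 1 — from the characteristic polynomial, algebraic multiplicity of λ = -3 is 4. From dim ker(M − (-3)·I) = 3, there are exactly 3 Jordan blocks for λ = -3.
Step 2 — from the minimal polynomial, the factor (x + 3)^2 tells us the largest block for λ = -3 has size 2.
Step 3 — with total size 4, 3 blocks, and largest block 2, the block sizes (in nonincreasing order) are [2, 1, 1].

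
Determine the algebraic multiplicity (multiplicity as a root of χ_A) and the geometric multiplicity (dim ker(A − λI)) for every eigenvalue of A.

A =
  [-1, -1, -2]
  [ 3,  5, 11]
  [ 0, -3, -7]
λ = -1: alg = 3, geom = 1

Step 1 — factor the characteristic polynomial to read off the algebraic multiplicities:
  χ_A(x) = (x + 1)^3

Step 2 — compute geometric multiplicities via the rank-nullity identity g(λ) = n − rank(A − λI):
  rank(A − (-1)·I) = 2, so dim ker(A − (-1)·I) = n − 2 = 1

Summary:
  λ = -1: algebraic multiplicity = 3, geometric multiplicity = 1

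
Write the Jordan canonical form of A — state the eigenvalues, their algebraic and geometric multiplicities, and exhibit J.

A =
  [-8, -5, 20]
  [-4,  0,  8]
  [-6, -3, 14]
J_2(2) ⊕ J_1(2)

The characteristic polynomial is
  det(x·I − A) = x^3 - 6*x^2 + 12*x - 8 = (x - 2)^3

Eigenvalues and multiplicities (the geometric multiplicity of λ is n − rank(A − λI), which equals the number of Jordan blocks for λ):
  λ = 2: algebraic multiplicity = 3, geometric multiplicity = 2

Determining the block sizes for each eigenvalue:
  λ = 2: 2 blocks summing to 3 forces exactly one block of size 2 and the rest size 1 → block sizes [2, 1]

Assembling the blocks gives a Jordan form
J =
  [2, 1, 0]
  [0, 2, 0]
  [0, 0, 2]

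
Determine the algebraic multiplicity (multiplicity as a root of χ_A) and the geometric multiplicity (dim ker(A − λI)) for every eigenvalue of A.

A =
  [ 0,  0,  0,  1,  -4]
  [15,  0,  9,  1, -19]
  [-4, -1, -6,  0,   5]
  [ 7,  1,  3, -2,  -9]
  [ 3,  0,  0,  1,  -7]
λ = -3: alg = 5, geom = 3

Step 1 — factor the characteristic polynomial to read off the algebraic multiplicities:
  χ_A(x) = (x + 3)^5

Step 2 — compute geometric multiplicities via the rank-nullity identity g(λ) = n − rank(A − λI):
  rank(A − (-3)·I) = 2, so dim ker(A − (-3)·I) = n − 2 = 3

Summary:
  λ = -3: algebraic multiplicity = 5, geometric multiplicity = 3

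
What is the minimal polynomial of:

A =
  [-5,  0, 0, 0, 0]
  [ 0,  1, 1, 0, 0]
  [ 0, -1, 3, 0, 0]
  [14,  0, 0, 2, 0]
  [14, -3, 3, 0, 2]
x^3 + x^2 - 16*x + 20

The characteristic polynomial is χ_A(x) = (x - 2)^4*(x + 5), so the eigenvalues are known. The minimal polynomial is
  m_A(x) = Π_λ (x − λ)^{k_λ}
where k_λ is the size of the *largest* Jordan block for λ (equivalently, the smallest k with (A − λI)^k v = 0 for every generalised eigenvector v of λ).

  λ = -5: largest Jordan block has size 1, contributing (x + 5)
  λ = 2: largest Jordan block has size 2, contributing (x − 2)^2

So m_A(x) = (x - 2)^2*(x + 5) = x^3 + x^2 - 16*x + 20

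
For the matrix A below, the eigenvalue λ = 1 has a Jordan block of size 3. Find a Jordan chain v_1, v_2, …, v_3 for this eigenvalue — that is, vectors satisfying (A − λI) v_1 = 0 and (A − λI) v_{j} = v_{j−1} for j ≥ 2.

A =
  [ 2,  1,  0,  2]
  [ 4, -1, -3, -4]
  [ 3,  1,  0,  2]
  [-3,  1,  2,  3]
A Jordan chain for λ = 1 of length 3:
v_1 = (-1, -1, -2, 1)ᵀ
v_2 = (1, 4, 3, -3)ᵀ
v_3 = (1, 0, 0, 0)ᵀ

Let N = A − (1)·I. We want v_3 with N^3 v_3 = 0 but N^2 v_3 ≠ 0; then v_{j-1} := N · v_j for j = 3, …, 2.

Pick v_3 = (1, 0, 0, 0)ᵀ.
Then v_2 = N · v_3 = (1, 4, 3, -3)ᵀ.
Then v_1 = N · v_2 = (-1, -1, -2, 1)ᵀ.

Sanity check: (A − (1)·I) v_1 = (0, 0, 0, 0)ᵀ = 0. ✓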